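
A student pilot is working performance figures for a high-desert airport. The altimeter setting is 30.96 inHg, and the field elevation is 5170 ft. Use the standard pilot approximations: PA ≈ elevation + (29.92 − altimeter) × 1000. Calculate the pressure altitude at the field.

Pressure correction = (29.92 − 30.96) × 1000 = -1040 ft.
Pressure altitude = 5170 + (-1040) = 4130 ft.

4130 ft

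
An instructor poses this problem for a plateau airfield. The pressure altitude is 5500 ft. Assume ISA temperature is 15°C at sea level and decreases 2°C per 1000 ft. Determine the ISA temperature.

ISA temperature = 15 − 2 × (5500/1000) = 15 − 11 = 4°C.

4°C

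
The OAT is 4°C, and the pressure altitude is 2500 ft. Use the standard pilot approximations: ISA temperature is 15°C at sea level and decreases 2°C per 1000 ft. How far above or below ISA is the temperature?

ISA temperature at 2500 ft = 15 − 2 × (2500/1000) = 10°C.
Deviation = OAT − ISA = 4 − 10 = -6°C.

ISA-6°C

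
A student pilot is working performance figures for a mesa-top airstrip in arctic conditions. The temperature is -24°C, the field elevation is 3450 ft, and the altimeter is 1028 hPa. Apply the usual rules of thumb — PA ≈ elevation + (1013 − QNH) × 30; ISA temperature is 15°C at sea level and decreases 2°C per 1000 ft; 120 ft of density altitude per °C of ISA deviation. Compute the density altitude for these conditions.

-960 ft

Pressure altitude = 3450 + (1013 − 1028) × 30 = 3450 + (-450) = 3000 ft.
ISA temperature at 3000 ft = 15 − 2 × (3000/1000) = 9°C.
ISA deviation = -24 − 9 = -33°C.
Density altitude = 3000 + 120 × (-33) = -960 ft.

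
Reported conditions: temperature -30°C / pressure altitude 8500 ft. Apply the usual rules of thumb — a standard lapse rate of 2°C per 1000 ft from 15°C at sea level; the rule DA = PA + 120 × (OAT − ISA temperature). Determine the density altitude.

ISA temperature at 8500 ft = 15 − 2 × (8500/1000) = -2°C.
ISA deviation = -30 − (-2) = -28°C.
Density altitude = 8500 + 120 × (-28) = 8500 + (-3360) = 5140 ft.

5140 ft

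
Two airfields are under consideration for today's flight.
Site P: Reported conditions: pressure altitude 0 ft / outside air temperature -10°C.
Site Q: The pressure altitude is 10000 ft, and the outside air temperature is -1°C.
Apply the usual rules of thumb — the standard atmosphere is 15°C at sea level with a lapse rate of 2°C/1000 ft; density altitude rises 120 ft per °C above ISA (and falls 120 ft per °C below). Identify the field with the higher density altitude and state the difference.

Site P: ISA temp = 15°C, deviation -25°C, DA = 0 + 120 × (-25) = -3000 ft.
Site Q: ISA temp = -5°C, deviation +4°C, DA = 10000 + 120 × 4 = 10480 ft.
Site Q is higher by 10480 − (-3000) = 13480 ft.

Site Q by 13480 ft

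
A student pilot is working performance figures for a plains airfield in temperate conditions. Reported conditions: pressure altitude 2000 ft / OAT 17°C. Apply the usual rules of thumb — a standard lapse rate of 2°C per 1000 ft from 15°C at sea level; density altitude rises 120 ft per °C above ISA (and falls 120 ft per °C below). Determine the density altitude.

ISA temperature at 2000 ft = 15 − 2 × (2000/1000) = 11°C.
ISA deviation = 17 − 11 = +6°C.
Density altitude = 2000 + 120 × (6) = 2000 + (+720) = 2720 ft.

2720 ft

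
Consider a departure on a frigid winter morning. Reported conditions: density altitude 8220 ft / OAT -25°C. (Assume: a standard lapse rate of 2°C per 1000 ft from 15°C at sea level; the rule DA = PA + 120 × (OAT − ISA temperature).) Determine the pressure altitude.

10500 ft

DA = PA + 120 × (OAT − (15 − 2·PA/1000)) = PA + 120·OAT − 1800 + 0.24·PA = 1.24·PA + 120·OAT − 1800.
So 1.24·PA = 8220 − 120 × (-25) + 1800 = 13020.
PA = 13020 / 1.24 = 10500 ft.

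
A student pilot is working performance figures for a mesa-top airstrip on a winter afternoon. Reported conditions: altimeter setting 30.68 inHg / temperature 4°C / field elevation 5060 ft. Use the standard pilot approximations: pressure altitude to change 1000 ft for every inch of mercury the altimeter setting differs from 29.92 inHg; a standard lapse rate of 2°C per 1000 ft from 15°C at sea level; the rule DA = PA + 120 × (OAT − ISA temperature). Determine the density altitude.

4012 ft

Pressure altitude = 5060 + (29.92 − 30.68) × 1000 = 5060 + (-760) = 4300 ft.
ISA temperature at 4300 ft = 15 − 2 × (4300/1000) = 6.4°C.
ISA deviation = 4 − 6.4 = -2.4°C.
Density altitude = 4300 + 120 × (-2.4) = 4012 ft.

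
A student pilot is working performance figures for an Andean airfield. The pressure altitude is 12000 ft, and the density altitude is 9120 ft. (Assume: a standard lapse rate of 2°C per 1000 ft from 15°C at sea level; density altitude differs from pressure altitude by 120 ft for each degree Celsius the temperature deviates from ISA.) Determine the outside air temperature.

Density altitude − pressure altitude = 9120 − 12000 = -2880 ft.
At 120 ft/°C that is an ISA deviation of -2880/120 = -24°C.
ISA temperature at 12000 ft = 15 − 2 × (12000/1000) = -9°C.
OAT = ISA + deviation = -9 + (-24) = -33°C.

-33°C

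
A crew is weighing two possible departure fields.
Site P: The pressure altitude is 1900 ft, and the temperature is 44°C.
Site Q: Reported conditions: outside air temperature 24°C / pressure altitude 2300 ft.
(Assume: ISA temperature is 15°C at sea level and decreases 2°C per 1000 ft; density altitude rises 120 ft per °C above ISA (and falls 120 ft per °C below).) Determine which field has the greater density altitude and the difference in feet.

Site P by 1904 ft

Site P: ISA temp = 11.2°C, deviation +32.8°C, DA = 1900 + 120 × 32.8 = 5836 ft.
Site Q: ISA temp = 10.4°C, deviation +13.6°C, DA = 2300 + 120 × 13.6 = 3932 ft.
Site P is higher by 5836 − 3932 = 1904 ft.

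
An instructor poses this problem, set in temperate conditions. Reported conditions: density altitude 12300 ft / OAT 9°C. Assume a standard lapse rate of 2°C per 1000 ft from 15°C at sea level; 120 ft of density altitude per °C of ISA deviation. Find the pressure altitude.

10500 ft

DA = PA + 120 × (OAT − (15 − 2·PA/1000)) = PA + 120·OAT − 1800 + 0.24·PA = 1.24·PA + 120·OAT − 1800.
So 1.24·PA = 12300 − 120 × 9 + 1800 = 13020.
PA = 13020 / 1.24 = 10500 ft.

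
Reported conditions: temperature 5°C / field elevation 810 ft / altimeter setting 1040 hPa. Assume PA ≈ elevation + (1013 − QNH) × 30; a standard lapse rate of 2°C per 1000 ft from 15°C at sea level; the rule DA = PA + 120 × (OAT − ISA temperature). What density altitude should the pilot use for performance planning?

Pressure altitude = 810 + (1013 − 1040) × 30 = 810 + (-810) = 0 ft.
ISA temperature at 0 ft = 15 − 2 × (0/1000) = 15°C.
ISA deviation = 5 − 15 = -10°C.
Density altitude = 0 + 120 × (-10) = -1200 ft.

-1200 ft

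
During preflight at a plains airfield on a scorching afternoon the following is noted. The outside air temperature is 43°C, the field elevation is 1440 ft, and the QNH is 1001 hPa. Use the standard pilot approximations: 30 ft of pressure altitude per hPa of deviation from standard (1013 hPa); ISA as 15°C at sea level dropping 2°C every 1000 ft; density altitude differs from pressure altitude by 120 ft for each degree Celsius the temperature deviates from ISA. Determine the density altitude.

5592 ft

Pressure altitude = 1440 + (1013 − 1001) × 30 = 1440 + (+360) = 1800 ft.
ISA temperature at 1800 ft = 15 − 2 × (1800/1000) = 11.4°C.
ISA deviation = 43 − 11.4 = +31.6°C.
Density altitude = 1800 + 120 × (31.6) = 5592 ft.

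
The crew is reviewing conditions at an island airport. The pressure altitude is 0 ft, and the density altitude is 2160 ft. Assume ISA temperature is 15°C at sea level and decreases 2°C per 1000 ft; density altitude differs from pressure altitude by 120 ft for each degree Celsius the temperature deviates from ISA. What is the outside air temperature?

33°C

Density altitude − pressure altitude = 2160 − 0 = +2160 ft.
At 120 ft/°C that is an ISA deviation of 2160/120 = +18°C.
ISA temperature at 0 ft = 15 − 2 × (0/1000) = 15°C.
OAT = ISA + deviation = 15 + (+18) = 33°C.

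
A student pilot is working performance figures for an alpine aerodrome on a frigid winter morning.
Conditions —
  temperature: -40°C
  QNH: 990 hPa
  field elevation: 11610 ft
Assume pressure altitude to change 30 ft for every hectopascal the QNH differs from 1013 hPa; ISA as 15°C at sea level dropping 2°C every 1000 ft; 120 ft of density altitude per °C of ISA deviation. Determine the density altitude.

Pressure altitude = 11610 + (1013 − 990) × 30 = 11610 + (+690) = 12300 ft.
ISA temperature at 12300 ft = 15 − 2 × (12300/1000) = -9.6°C.
ISA deviation = -40 − (-9.6) = -30.4°C.
Density altitude = 12300 + 120 × (-30.4) = 8652 ft.

8652 ft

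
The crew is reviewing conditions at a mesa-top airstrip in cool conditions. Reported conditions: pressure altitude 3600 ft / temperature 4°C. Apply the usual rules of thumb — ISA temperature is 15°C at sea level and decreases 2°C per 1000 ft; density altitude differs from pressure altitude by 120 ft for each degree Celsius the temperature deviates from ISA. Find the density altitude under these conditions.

ISA temperature at 3600 ft = 15 − 2 × (3600/1000) = 7.8°C.
ISA deviation = 4 − 7.8 = -3.8°C.
Density altitude = 3600 + 120 × (-3.8) = 3600 + (-456) = 3144 ft.

3144 ft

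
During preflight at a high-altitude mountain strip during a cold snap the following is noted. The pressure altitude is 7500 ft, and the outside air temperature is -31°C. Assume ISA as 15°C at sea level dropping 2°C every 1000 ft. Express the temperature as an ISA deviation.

ISA temperature at 7500 ft = 15 − 2 × (7500/1000) = 0°C.
Deviation = OAT − ISA = -31 − 0 = -31°C.

ISA-31°C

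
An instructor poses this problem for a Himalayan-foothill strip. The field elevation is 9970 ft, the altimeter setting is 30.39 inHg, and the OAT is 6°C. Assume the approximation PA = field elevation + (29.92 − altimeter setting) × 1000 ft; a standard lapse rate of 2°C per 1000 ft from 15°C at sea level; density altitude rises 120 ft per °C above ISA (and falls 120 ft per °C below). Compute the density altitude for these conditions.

Pressure altitude = 9970 + (29.92 − 30.39) × 1000 = 9970 + (-470) = 9500 ft.
ISA temperature at 9500 ft = 15 − 2 × (9500/1000) = -4°C.
ISA deviation = 6 − (-4) = +10°C.
Density altitude = 9500 + 120 × (10) = 10700 ft.

10700 ft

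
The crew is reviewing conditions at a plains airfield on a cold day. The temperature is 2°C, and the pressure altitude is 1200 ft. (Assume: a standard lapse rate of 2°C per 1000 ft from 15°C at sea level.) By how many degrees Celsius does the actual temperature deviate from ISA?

ISA temperature at 1200 ft = 15 − 2 × (1200/1000) = 12.6°C.
Deviation = OAT − ISA = 2 − 12.6 = -10.6°C.

ISA-10.6°C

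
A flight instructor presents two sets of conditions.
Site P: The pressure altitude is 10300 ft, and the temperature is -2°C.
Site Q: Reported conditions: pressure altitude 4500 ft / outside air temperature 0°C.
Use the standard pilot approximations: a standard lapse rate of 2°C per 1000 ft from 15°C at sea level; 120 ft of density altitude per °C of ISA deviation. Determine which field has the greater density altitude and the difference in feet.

Site P by 6952 ft

Site P: ISA temp = -5.6°C, deviation +3.6°C, DA = 10300 + 120 × 3.6 = 10732 ft.
Site Q: ISA temp = 6°C, deviation -6°C, DA = 4500 + 120 × (-6) = 3780 ft.
Site P is higher by 10732 − 3780 = 6952 ft.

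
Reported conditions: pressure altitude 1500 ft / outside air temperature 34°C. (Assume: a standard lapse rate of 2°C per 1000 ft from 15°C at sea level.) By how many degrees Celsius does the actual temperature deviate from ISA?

ISA temperature at 1500 ft = 15 − 2 × (1500/1000) = 12°C.
Deviation = OAT − ISA = 34 − 12 = +22°C.

ISA+22°C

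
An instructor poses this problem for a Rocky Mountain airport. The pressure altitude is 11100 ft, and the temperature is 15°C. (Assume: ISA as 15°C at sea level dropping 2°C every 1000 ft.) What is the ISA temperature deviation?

ISA+22.2°C

ISA temperature at 11100 ft = 15 − 2 × (11100/1000) = -7.2°C.
Deviation = OAT − ISA = 15 − (-7.2) = +22.2°C.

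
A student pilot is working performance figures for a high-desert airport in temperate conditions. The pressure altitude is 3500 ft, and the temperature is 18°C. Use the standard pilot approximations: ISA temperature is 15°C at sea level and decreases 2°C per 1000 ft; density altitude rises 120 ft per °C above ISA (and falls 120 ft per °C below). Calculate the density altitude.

ISA temperature at 3500 ft = 15 − 2 × (3500/1000) = 8°C.
ISA deviation = 18 − 8 = +10°C.
Density altitude = 3500 + 120 × (10) = 3500 + (+1200) = 4700 ft.

4700 ft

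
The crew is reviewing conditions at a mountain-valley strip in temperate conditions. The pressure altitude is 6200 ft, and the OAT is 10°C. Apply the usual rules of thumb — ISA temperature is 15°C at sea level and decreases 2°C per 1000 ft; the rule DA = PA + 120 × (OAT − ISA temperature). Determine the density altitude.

7088 ft

ISA temperature at 6200 ft = 15 − 2 × (6200/1000) = 2.6°C.
ISA deviation = 10 − 2.6 = +7.4°C.
Density altitude = 6200 + 120 × (7.4) = 6200 + (+888) = 7088 ft.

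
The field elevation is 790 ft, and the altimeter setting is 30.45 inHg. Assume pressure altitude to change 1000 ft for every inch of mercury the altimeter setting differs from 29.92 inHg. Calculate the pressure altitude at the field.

Pressure correction = (29.92 − 30.45) × 1000 = -530 ft.
Pressure altitude = 790 + (-530) = 260 ft.

260 ft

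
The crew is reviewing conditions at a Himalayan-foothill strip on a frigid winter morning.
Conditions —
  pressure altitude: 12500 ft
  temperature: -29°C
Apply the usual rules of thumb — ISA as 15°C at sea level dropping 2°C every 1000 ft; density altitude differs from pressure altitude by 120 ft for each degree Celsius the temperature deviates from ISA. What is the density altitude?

10220 ft

ISA temperature at 12500 ft = 15 − 2 × (12500/1000) = -10°C.
ISA deviation = -29 − (-10) = -19°C.
Density altitude = 12500 + 120 × (-19) = 12500 + (-2280) = 10220 ft.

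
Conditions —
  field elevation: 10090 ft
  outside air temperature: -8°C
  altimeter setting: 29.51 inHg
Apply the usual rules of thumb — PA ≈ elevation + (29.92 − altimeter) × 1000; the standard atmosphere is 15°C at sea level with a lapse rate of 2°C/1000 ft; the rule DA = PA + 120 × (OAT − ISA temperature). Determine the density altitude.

Pressure altitude = 10090 + (29.92 − 29.51) × 1000 = 10090 + (+410) = 10500 ft.
ISA temperature at 10500 ft = 15 − 2 × (10500/1000) = -6°C.
ISA deviation = -8 − (-6) = -2°C.
Density altitude = 10500 + 120 × (-2) = 10260 ft.

10260 ft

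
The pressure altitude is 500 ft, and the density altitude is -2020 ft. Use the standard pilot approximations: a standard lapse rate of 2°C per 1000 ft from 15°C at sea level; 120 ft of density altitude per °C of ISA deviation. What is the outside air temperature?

Density altitude − pressure altitude = -2020 − 500 = -2520 ft.
At 120 ft/°C that is an ISA deviation of -2520/120 = -21°C.
ISA temperature at 500 ft = 15 − 2 × (500/1000) = 14°C.
OAT = ISA + deviation = 14 + (-21) = -7°C.

-7°C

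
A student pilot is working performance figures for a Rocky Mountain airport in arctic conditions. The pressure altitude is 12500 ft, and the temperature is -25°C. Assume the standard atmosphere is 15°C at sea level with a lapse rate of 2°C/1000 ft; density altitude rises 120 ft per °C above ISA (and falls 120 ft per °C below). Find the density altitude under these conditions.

ISA temperature at 12500 ft = 15 − 2 × (12500/1000) = -10°C.
ISA deviation = -25 − (-10) = -15°C.
Density altitude = 12500 + 120 × (-15) = 12500 + (-1800) = 10700 ft.

10700 ft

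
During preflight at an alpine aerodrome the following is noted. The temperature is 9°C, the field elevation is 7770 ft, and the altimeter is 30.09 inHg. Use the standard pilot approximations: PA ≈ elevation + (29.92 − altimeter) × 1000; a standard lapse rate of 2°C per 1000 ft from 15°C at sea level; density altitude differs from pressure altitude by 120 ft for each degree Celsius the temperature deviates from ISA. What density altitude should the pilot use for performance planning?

Pressure altitude = 7770 + (29.92 − 30.09) × 1000 = 7770 + (-170) = 7600 ft.
ISA temperature at 7600 ft = 15 − 2 × (7600/1000) = -0.2°C.
ISA deviation = 9 − (-0.2) = +9.2°C.
Density altitude = 7600 + 120 × (9.2) = 8704 ft.

8704 ft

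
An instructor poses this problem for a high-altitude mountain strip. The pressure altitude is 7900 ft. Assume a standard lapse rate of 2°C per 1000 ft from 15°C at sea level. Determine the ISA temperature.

ISA temperature = 15 − 2 × (7900/1000) = 15 − 15.8 = -0.8°C.

-0.8°C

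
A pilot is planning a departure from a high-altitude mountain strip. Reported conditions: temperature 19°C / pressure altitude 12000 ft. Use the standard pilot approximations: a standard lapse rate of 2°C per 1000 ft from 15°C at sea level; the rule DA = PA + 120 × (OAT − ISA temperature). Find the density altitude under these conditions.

15360 ft

ISA temperature at 12000 ft = 15 − 2 × (12000/1000) = -9°C.
ISA deviation = 19 − (-9) = +28°C.
Density altitude = 12000 + 120 × (28) = 12000 + (+3360) = 15360 ft.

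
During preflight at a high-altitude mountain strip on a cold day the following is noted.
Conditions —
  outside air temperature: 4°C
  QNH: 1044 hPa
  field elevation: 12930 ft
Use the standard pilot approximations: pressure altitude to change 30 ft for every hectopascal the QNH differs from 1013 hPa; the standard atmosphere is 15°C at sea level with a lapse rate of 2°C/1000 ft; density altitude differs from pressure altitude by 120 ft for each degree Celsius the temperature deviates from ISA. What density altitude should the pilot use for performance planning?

Pressure altitude = 12930 + (1013 − 1044) × 30 = 12930 + (-930) = 12000 ft.
ISA temperature at 12000 ft = 15 − 2 × (12000/1000) = -9°C.
ISA deviation = 4 − (-9) = +13°C.
Density altitude = 12000 + 120 × (13) = 13560 ft.

13560 ft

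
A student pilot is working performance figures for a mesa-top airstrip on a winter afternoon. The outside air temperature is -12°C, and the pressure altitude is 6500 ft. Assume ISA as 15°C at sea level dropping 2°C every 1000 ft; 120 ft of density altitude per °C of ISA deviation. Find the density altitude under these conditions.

4820 ft

ISA temperature at 6500 ft = 15 − 2 × (6500/1000) = 2°C.
ISA deviation = -12 − 2 = -14°C.
Density altitude = 6500 + 120 × (-14) = 6500 + (-1680) = 4820 ft.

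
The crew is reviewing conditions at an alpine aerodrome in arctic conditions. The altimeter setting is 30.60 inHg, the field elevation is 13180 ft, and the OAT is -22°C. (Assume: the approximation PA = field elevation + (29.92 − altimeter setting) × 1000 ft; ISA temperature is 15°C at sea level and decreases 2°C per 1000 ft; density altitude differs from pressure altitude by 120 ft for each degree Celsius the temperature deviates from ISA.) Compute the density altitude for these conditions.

Pressure altitude = 13180 + (29.92 − 30.60) × 1000 = 13180 + (-680) = 12500 ft.
ISA temperature at 12500 ft = 15 − 2 × (12500/1000) = -10°C.
ISA deviation = -22 − (-10) = -12°C.
Density altitude = 12500 + 120 × (-12) = 11060 ft.

11060 ft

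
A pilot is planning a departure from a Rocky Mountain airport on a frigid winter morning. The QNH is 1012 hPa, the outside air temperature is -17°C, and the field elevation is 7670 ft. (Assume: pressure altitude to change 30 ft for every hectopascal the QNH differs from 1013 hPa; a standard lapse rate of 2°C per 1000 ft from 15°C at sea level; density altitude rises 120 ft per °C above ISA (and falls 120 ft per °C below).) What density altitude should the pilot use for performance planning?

Pressure altitude = 7670 + (1013 − 1012) × 30 = 7670 + (+30) = 7700 ft.
ISA temperature at 7700 ft = 15 − 2 × (7700/1000) = -0.4°C.
ISA deviation = -17 − (-0.4) = -16.6°C.
Density altitude = 7700 + 120 × (-16.6) = 5708 ft.

5708 ft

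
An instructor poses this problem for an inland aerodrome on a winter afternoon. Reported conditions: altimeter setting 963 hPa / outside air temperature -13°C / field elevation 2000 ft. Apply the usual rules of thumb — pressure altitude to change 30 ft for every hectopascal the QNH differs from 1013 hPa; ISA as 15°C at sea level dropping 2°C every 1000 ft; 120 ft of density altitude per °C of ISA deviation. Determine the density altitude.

980 ft

Pressure altitude = 2000 + (1013 − 963) × 30 = 2000 + (+1500) = 3500 ft.
ISA temperature at 3500 ft = 15 − 2 × (3500/1000) = 8°C.
ISA deviation = -13 − 8 = -21°C.
Density altitude = 3500 + 120 × (-21) = 980 ft.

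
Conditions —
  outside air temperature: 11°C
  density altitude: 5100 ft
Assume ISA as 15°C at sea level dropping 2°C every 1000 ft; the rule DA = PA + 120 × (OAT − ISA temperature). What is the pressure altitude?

4500 ft

DA = PA + 120 × (OAT − (15 − 2·PA/1000)) = PA + 120·OAT − 1800 + 0.24·PA = 1.24·PA + 120·OAT − 1800.
So 1.24·PA = 5100 − 120 × 11 + 1800 = 5580.
PA = 5580 / 1.24 = 4500 ft.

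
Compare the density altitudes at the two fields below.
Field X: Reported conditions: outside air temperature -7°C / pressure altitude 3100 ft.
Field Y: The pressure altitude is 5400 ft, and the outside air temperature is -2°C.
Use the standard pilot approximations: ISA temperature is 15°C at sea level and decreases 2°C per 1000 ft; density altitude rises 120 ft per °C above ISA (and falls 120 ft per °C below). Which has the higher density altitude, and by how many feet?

Field Y by 3452 ft

Field X: ISA temp = 8.8°C, deviation -15.8°C, DA = 3100 + 120 × (-15.8) = 1204 ft.
Field Y: ISA temp = 4.2°C, deviation -6.2°C, DA = 5400 + 120 × (-6.2) = 4656 ft.
Field Y is higher by 4656 − 1204 = 3452 ft.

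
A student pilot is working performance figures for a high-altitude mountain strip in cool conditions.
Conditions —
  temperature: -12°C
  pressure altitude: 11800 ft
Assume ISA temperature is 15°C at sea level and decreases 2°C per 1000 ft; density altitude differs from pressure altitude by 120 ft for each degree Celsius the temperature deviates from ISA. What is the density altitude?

ISA temperature at 11800 ft = 15 − 2 × (11800/1000) = -8.6°C.
ISA deviation = -12 − (-8.6) = -3.4°C.
Density altitude = 11800 + 120 × (-3.4) = 11800 + (-408) = 11392 ft.

11392 ft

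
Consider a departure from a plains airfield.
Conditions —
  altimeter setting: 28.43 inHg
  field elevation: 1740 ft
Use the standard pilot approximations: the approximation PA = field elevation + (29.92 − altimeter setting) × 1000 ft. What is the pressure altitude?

3230 ft

Pressure correction = (29.92 − 28.43) × 1000 = +1490 ft.
Pressure altitude = 1740 + (+1490) = 3230 ft.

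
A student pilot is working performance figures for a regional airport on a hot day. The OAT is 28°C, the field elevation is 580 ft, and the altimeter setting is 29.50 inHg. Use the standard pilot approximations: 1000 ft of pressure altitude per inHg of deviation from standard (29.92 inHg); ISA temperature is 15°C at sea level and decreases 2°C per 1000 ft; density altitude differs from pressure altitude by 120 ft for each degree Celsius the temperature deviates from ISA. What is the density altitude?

Pressure altitude = 580 + (29.92 − 29.50) × 1000 = 580 + (+420) = 1000 ft.
ISA temperature at 1000 ft = 15 − 2 × (1000/1000) = 13°C.
ISA deviation = 28 − 13 = +15°C.
Density altitude = 1000 + 120 × (15) = 2800 ft.

2800 ft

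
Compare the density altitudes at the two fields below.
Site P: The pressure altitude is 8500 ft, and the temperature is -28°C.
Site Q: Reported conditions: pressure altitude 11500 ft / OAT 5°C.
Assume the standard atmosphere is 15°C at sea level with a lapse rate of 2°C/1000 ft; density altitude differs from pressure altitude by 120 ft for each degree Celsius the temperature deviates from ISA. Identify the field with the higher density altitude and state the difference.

Site Q by 7680 ft

Site P: ISA temp = -2°C, deviation -26°C, DA = 8500 + 120 × (-26) = 5380 ft.
Site Q: ISA temp = -8°C, deviation +13°C, DA = 11500 + 120 × 13 = 13060 ft.
Site Q is higher by 13060 − 5380 = 7680 ft.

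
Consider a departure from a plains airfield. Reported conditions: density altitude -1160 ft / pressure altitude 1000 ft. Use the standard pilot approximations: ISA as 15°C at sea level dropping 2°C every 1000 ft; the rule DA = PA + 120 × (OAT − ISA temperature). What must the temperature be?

Density altitude − pressure altitude = -1160 − 1000 = -2160 ft.
At 120 ft/°C that is an ISA deviation of -2160/120 = -18°C.
ISA temperature at 1000 ft = 15 − 2 × (1000/1000) = 13°C.
OAT = ISA + deviation = 13 + (-18) = -5°C.

-5°C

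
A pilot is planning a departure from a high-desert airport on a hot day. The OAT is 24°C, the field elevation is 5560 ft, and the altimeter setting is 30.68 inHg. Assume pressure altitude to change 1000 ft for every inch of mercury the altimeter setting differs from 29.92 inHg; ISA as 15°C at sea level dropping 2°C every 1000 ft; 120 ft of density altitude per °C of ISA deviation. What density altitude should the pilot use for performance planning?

7032 ft

Pressure altitude = 5560 + (29.92 − 30.68) × 1000 = 5560 + (-760) = 4800 ft.
ISA temperature at 4800 ft = 15 − 2 × (4800/1000) = 5.4°C.
ISA deviation = 24 − 5.4 = +18.6°C.
Density altitude = 4800 + 120 × (18.6) = 7032 ft.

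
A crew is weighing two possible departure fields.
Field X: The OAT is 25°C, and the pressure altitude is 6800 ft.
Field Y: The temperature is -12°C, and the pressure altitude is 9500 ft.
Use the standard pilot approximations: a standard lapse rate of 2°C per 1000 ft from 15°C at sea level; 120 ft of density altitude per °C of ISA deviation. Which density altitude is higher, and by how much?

Field X: ISA temp = 1.4°C, deviation +23.6°C, DA = 6800 + 120 × 23.6 = 9632 ft.
Field Y: ISA temp = -4°C, deviation -8°C, DA = 9500 + 120 × (-8) = 8540 ft.
Field X is higher by 9632 − 8540 = 1092 ft.

Field X by 1092 ft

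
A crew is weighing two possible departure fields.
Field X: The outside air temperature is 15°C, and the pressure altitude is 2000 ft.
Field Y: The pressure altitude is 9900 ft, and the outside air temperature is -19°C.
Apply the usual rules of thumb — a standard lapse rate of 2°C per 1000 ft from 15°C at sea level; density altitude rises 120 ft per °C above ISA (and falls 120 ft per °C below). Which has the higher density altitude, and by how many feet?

Field Y by 5716 ft

Field X: ISA temp = 11°C, deviation +4°C, DA = 2000 + 120 × 4 = 2480 ft.
Field Y: ISA temp = -4.8°C, deviation -14.2°C, DA = 9900 + 120 × (-14.2) = 8196 ft.
Field Y is higher by 8196 − 2480 = 5716 ft.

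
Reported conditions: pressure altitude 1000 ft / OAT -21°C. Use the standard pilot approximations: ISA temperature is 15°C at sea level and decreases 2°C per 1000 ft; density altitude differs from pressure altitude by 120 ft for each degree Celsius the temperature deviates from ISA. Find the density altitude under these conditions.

-3080 ft

ISA temperature at 1000 ft = 15 − 2 × (1000/1000) = 13°C.
ISA deviation = -21 − 13 = -34°C.
Density altitude = 1000 + 120 × (-34) = 1000 + (-4080) = -3080 ft.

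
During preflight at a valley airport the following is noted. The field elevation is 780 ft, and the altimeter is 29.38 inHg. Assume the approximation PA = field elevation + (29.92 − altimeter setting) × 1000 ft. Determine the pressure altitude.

1320 ft

Pressure correction = (29.92 − 29.38) × 1000 = +540 ft.
Pressure altitude = 780 + (+540) = 1320 ft.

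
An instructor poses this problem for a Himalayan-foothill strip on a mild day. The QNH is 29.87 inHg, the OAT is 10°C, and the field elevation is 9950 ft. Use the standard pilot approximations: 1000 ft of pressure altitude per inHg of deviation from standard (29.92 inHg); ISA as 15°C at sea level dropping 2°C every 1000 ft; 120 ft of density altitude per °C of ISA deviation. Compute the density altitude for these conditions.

11800 ft

Pressure altitude = 9950 + (29.92 − 29.87) × 1000 = 9950 + (+50) = 10000 ft.
ISA temperature at 10000 ft = 15 − 2 × (10000/1000) = -5°C.
ISA deviation = 10 − (-5) = +15°C.
Density altitude = 10000 + 120 × (15) = 11800 ft.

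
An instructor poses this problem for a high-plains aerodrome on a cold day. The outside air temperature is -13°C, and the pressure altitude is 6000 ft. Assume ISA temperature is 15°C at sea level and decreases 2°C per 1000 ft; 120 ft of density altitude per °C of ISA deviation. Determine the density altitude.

ISA temperature at 6000 ft = 15 − 2 × (6000/1000) = 3°C.
ISA deviation = -13 − 3 = -16°C.
Density altitude = 6000 + 120 × (-16) = 6000 + (-1920) = 4080 ft.

4080 ft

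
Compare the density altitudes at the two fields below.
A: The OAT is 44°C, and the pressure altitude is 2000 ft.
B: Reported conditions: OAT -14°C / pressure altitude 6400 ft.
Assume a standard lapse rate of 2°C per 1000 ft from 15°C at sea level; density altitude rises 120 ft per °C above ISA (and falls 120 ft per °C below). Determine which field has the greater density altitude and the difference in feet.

A by 1504 ft

A: ISA temp = 11°C, deviation +33°C, DA = 2000 + 120 × 33 = 5960 ft.
B: ISA temp = 2.2°C, deviation -16.2°C, DA = 6400 + 120 × (-16.2) = 4456 ft.
A is higher by 5960 − 4456 = 1504 ft.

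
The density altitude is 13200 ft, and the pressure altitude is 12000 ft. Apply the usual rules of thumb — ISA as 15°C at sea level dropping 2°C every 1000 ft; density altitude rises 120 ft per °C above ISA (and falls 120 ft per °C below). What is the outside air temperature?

Density altitude − pressure altitude = 13200 − 12000 = +1200 ft.
At 120 ft/°C that is an ISA deviation of 1200/120 = +10°C.
ISA temperature at 12000 ft = 15 − 2 × (12000/1000) = -9°C.
OAT = ISA + deviation = -9 + (+10) = 1°C.

1°C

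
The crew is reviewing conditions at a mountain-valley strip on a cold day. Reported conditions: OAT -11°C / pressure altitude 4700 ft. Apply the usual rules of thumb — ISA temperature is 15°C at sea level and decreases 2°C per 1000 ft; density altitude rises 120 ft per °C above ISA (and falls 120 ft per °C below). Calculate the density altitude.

2708 ft

ISA temperature at 4700 ft = 15 − 2 × (4700/1000) = 5.6°C.
ISA deviation = -11 − 5.6 = -16.6°C.
Density altitude = 4700 + 120 × (-16.6) = 4700 + (-1992) = 2708 ft.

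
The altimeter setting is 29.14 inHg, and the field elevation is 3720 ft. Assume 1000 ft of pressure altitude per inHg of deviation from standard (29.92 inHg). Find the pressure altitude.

Pressure correction = (29.92 − 29.14) × 1000 = +780 ft.
Pressure altitude = 3720 + (+780) = 4500 ft.

4500 ft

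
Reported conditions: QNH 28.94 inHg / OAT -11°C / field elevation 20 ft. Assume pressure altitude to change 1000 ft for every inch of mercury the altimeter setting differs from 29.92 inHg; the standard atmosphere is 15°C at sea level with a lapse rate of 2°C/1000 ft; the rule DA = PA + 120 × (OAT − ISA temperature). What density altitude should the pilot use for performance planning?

-1880 ft

Pressure altitude = 20 + (29.92 − 28.94) × 1000 = 20 + (+980) = 1000 ft.
ISA temperature at 1000 ft = 15 − 2 × (1000/1000) = 13°C.
ISA deviation = -11 − 13 = -24°C.
Density altitude = 1000 + 120 × (-24) = -1880 ft.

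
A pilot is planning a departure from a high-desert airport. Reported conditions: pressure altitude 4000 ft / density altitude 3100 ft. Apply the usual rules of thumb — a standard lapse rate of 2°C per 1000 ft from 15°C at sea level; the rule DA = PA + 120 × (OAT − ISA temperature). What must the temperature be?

Density altitude − pressure altitude = 3100 − 4000 = -900 ft.
At 120 ft/°C that is an ISA deviation of -900/120 = -7.5°C.
ISA temperature at 4000 ft = 15 − 2 × (4000/1000) = 7°C.
OAT = ISA + deviation = 7 + (-7.5) = -0.5°C.

-0.5°C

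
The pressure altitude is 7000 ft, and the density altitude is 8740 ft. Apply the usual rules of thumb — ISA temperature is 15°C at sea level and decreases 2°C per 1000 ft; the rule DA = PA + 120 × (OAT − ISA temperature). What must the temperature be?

Density altitude − pressure altitude = 8740 − 7000 = +1740 ft.
At 120 ft/°C that is an ISA deviation of 1740/120 = +14.5°C.
ISA temperature at 7000 ft = 15 − 2 × (7000/1000) = 1°C.
OAT = ISA + deviation = 1 + (+14.5) = 15.5°C.

15.5°C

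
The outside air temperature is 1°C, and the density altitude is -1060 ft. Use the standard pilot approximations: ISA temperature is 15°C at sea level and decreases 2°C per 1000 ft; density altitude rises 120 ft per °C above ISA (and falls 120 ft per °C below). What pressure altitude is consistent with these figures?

500 ft

DA = PA + 120 × (OAT − (15 − 2·PA/1000)) = PA + 120·OAT − 1800 + 0.24·PA = 1.24·PA + 120·OAT − 1800.
So 1.24·PA = -1060 − 120 × 1 + 1800 = 620.
PA = 620 / 1.24 = 500 ft.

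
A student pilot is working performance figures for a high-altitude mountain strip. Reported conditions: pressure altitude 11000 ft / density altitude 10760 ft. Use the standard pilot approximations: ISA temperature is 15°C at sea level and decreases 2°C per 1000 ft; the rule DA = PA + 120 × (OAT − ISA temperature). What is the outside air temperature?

-9°C

Density altitude − pressure altitude = 10760 − 11000 = -240 ft.
At 120 ft/°C that is an ISA deviation of -240/120 = -2°C.
ISA temperature at 11000 ft = 15 − 2 × (11000/1000) = -7°C.
OAT = ISA + deviation = -7 + (-2) = -9°C.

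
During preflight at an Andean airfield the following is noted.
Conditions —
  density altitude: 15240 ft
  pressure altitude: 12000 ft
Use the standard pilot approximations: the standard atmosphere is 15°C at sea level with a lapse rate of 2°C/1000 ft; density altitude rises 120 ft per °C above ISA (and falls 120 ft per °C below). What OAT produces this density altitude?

Density altitude − pressure altitude = 15240 − 12000 = +3240 ft.
At 120 ft/°C that is an ISA deviation of 3240/120 = +27°C.
ISA temperature at 12000 ft = 15 − 2 × (12000/1000) = -9°C.
OAT = ISA + deviation = -9 + (+27) = 18°C.

18°C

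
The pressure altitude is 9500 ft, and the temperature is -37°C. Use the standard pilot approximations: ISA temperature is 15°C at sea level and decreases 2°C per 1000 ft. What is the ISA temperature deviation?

ISA temperature at 9500 ft = 15 − 2 × (9500/1000) = -4°C.
Deviation = OAT − ISA = -37 − (-4) = -33°C.

ISA-33°C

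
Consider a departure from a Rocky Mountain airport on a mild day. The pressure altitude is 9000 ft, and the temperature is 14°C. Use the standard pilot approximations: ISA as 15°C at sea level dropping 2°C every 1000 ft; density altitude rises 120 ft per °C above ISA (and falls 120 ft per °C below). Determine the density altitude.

11040 ft

ISA temperature at 9000 ft = 15 − 2 × (9000/1000) = -3°C.
ISA deviation = 14 − (-3) = +17°C.
Density altitude = 9000 + 120 × (17) = 9000 + (+2040) = 11040 ft.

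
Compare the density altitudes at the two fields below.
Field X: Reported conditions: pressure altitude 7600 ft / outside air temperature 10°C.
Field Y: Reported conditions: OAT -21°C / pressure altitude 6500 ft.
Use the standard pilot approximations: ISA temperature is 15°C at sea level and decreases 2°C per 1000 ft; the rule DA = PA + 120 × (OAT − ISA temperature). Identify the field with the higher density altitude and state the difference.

Field X by 5084 ft

Field X: ISA temp = -0.2°C, deviation +10.2°C, DA = 7600 + 120 × 10.2 = 8824 ft.
Field Y: ISA temp = 2°C, deviation -23°C, DA = 6500 + 120 × (-23) = 3740 ft.
Field X is higher by 8824 − 3740 = 5084 ft.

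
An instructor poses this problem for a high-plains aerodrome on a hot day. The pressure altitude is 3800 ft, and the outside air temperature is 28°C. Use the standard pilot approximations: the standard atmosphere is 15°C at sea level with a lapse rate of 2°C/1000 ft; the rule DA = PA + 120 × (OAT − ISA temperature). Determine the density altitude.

ISA temperature at 3800 ft = 15 − 2 × (3800/1000) = 7.4°C.
ISA deviation = 28 − 7.4 = +20.6°C.
Density altitude = 3800 + 120 × (20.6) = 3800 + (+2472) = 6272 ft.

6272 ft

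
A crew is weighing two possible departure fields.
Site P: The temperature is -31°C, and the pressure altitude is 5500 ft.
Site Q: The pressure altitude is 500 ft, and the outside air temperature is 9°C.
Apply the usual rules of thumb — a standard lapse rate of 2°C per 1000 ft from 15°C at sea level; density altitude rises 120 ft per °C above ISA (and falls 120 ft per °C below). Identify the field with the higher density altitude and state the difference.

Site P: ISA temp = 4°C, deviation -35°C, DA = 5500 + 120 × (-35) = 1300 ft.
Site Q: ISA temp = 14°C, deviation -5°C, DA = 500 + 120 × (-5) = -100 ft.
Site P is higher by 1300 − (-100) = 1400 ft.

Site P by 1400 ft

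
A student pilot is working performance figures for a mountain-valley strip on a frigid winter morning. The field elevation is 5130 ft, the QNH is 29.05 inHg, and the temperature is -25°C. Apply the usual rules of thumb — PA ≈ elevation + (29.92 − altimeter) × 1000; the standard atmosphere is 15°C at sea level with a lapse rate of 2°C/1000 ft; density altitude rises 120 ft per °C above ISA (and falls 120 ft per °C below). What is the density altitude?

2640 ft

Pressure altitude = 5130 + (29.92 − 29.05) × 1000 = 5130 + (+870) = 6000 ft.
ISA temperature at 6000 ft = 15 − 2 × (6000/1000) = 3°C.
ISA deviation = -25 − 3 = -28°C.
Density altitude = 6000 + 120 × (-28) = 2640 ft.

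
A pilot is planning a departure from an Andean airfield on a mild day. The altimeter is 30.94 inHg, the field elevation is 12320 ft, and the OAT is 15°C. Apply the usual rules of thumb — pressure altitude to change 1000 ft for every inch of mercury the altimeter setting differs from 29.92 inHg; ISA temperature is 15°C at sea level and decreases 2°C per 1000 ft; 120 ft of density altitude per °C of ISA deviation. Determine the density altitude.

14012 ft

Pressure altitude = 12320 + (29.92 − 30.94) × 1000 = 12320 + (-1020) = 11300 ft.
ISA temperature at 11300 ft = 15 − 2 × (11300/1000) = -7.6°C.
ISA deviation = 15 − (-7.6) = +22.6°C.
Density altitude = 11300 + 120 × (22.6) = 14012 ft.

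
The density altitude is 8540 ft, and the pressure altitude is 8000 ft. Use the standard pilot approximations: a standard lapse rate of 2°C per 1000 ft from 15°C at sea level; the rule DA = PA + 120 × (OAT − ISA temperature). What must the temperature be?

3.5°C

Density altitude − pressure altitude = 8540 − 8000 = +540 ft.
At 120 ft/°C that is an ISA deviation of 540/120 = +4.5°C.
ISA temperature at 8000 ft = 15 − 2 × (8000/1000) = -1°C.
OAT = ISA + deviation = -1 + (+4.5) = 3.5°C.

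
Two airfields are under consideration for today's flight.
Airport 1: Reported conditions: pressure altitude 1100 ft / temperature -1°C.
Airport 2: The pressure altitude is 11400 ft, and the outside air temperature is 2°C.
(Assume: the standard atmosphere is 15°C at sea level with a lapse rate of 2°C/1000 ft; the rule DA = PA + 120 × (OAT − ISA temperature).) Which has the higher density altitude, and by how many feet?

Airport 2 by 13132 ft

Airport 1: ISA temp = 12.8°C, deviation -13.8°C, DA = 1100 + 120 × (-13.8) = -556 ft.
Airport 2: ISA temp = -7.8°C, deviation +9.8°C, DA = 11400 + 120 × 9.8 = 12576 ft.
Airport 2 is higher by 12576 − (-556) = 13132 ft.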